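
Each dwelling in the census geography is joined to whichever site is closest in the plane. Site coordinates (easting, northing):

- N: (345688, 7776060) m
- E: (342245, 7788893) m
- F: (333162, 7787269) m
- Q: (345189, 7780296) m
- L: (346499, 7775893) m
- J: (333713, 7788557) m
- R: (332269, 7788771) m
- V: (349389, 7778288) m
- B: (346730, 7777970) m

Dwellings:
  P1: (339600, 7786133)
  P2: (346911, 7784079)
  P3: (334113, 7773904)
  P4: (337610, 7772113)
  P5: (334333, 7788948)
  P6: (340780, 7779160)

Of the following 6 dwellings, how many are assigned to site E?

1

P1 → E
P2 → Q
P3 → N
P4 → N
P5 → J
P6 → Q
1 of the 6 goes to E.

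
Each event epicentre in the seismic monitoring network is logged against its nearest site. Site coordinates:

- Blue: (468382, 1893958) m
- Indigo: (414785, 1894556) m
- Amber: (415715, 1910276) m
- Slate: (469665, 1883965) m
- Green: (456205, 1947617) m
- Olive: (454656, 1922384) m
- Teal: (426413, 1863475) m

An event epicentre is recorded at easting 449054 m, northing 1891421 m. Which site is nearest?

Blue

Squared distances to each site:
Blue: 380007953.000; Indigo: 1184192586.000; Amber: 1466999946.000; Slate: 480405257.000; Green: 3209127217.000; Olive: 990089773.000; Teal: 1293593797.000.
Minimum at Blue.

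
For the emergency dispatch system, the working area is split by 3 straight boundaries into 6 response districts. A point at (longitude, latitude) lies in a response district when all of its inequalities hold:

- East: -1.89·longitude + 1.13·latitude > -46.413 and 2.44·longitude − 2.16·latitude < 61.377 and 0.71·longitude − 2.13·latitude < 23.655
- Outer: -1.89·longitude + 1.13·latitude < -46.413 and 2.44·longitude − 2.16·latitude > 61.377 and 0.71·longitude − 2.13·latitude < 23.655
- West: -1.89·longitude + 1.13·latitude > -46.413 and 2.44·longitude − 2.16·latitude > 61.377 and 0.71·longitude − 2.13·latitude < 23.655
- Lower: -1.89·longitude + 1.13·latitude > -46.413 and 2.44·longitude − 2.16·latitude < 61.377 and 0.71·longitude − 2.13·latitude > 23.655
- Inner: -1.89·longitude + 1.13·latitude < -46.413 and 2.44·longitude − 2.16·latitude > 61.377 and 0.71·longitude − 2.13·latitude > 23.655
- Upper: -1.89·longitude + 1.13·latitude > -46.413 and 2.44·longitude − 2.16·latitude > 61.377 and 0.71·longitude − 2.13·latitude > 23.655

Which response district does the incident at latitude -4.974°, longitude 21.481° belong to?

-1.89·21.481 + 1.13·-4.974 = -46.220, which is > -46.413
2.44·21.481 − 2.16·-4.974 = 63.157, which is > 61.377
0.71·21.481 − 2.13·-4.974 = 25.846, which is > 23.655
This sign pattern matches Upper.

Upper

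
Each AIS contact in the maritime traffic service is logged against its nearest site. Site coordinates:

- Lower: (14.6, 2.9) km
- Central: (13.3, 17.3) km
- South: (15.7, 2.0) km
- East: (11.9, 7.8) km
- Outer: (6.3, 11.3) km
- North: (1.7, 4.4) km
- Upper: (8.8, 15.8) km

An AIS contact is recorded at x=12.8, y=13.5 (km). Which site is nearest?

Squared distances to each site:
Lower: 115.600; Central: 14.690; South: 140.660; East: 33.300; Outer: 47.090; North: 206.020; Upper: 21.290.
Minimum at Central.

Central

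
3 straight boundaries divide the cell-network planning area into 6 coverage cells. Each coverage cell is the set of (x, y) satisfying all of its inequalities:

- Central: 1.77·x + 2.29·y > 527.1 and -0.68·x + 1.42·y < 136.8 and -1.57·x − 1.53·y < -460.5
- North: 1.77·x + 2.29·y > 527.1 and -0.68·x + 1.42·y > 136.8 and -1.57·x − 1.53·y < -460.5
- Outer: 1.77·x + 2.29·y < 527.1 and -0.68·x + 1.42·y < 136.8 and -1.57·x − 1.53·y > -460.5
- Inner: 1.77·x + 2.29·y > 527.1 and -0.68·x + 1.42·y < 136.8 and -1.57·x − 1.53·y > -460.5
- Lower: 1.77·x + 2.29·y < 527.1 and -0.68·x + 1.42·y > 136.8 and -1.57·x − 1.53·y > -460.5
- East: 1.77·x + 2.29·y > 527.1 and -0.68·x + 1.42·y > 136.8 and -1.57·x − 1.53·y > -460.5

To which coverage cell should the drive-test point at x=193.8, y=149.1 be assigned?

1.77·193.8 + 2.29·149.1 = 684.465, which is > 527.1
-0.68·193.8 + 1.42·149.1 = 79.938, which is < 136.8
-1.57·193.8 − 1.53·149.1 = -532.389, which is < -460.5
This sign pattern matches Central.

Central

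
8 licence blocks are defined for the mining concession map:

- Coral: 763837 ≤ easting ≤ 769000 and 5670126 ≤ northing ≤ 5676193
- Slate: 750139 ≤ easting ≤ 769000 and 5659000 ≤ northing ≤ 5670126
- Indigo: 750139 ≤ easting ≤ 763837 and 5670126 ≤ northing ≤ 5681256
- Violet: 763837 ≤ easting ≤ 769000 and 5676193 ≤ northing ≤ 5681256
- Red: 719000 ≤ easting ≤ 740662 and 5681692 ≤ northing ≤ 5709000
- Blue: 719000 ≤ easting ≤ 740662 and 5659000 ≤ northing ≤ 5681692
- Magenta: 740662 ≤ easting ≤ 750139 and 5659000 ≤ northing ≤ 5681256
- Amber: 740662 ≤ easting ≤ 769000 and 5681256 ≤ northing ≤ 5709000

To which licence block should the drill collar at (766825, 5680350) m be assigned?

The point has easting = 766825 and northing = 5680350.
Only Violet satisfies 763837 ≤ easting ≤ 769000 and 5676193 ≤ northing ≤ 5681256.

Violet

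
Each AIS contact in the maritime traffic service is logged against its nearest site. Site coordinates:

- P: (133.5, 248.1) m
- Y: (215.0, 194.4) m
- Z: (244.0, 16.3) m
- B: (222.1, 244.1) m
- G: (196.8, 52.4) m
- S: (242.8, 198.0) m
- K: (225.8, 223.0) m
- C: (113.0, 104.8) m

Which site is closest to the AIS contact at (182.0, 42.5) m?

G

Squared distances to each site:
P: 44623.610; Y: 24162.610; Z: 4530.440; B: 42250.570; G: 317.050; S: 27876.890; K: 34498.690; C: 8642.290.
Minimum at G.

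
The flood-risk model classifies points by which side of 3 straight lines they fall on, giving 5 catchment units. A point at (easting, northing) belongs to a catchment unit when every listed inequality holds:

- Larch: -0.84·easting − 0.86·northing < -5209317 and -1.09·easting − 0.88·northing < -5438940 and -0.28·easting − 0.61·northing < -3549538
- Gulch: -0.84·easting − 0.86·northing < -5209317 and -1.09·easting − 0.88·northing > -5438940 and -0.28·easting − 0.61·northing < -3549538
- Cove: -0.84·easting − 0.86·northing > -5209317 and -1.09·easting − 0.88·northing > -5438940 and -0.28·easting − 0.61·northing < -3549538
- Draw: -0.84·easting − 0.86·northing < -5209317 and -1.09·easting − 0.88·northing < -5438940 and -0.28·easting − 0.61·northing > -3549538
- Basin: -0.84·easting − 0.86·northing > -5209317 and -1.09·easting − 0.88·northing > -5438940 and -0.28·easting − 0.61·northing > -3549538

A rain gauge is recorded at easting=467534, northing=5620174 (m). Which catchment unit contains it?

-0.84·467534 − 0.86·5620174 = -5226078.200, which is < -5209317
-1.09·467534 − 0.88·5620174 = -5455365.180, which is < -5438940
-0.28·467534 − 0.61·5620174 = -3559215.660, which is < -3549538
This sign pattern matches Larch.

Larch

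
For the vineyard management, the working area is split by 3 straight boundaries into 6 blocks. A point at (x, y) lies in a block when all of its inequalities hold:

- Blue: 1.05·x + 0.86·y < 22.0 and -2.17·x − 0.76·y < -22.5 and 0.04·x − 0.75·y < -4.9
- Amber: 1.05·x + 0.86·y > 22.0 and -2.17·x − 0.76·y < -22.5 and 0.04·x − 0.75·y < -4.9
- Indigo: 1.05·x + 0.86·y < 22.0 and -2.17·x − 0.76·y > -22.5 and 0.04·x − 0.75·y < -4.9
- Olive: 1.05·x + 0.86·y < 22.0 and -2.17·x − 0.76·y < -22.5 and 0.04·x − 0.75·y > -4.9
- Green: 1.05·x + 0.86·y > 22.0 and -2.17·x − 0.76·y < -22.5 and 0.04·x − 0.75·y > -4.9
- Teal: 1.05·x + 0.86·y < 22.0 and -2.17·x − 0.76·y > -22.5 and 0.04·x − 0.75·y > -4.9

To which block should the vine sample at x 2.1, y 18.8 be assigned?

1.05·2.1 + 0.86·18.8 = 18.373, which is < 22.0
-2.17·2.1 − 0.76·18.8 = -18.845, which is > -22.5
0.04·2.1 − 0.75·18.8 = -14.016, which is < -4.9
This sign pattern matches Indigo.

Indigo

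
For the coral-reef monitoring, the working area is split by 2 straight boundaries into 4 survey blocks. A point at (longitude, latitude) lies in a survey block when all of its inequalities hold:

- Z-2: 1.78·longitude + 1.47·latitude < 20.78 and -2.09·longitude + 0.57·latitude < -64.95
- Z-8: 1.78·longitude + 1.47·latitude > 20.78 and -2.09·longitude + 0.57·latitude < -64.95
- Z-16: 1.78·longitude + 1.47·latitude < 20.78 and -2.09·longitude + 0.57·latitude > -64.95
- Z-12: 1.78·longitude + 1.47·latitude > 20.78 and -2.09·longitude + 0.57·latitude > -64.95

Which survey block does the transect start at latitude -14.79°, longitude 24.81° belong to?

1.78·24.81 + 1.47·-14.79 = 22.421, which is > 20.78
-2.09·24.81 + 0.57·-14.79 = -60.283, which is > -64.95
This sign pattern matches Z-12.

Z-12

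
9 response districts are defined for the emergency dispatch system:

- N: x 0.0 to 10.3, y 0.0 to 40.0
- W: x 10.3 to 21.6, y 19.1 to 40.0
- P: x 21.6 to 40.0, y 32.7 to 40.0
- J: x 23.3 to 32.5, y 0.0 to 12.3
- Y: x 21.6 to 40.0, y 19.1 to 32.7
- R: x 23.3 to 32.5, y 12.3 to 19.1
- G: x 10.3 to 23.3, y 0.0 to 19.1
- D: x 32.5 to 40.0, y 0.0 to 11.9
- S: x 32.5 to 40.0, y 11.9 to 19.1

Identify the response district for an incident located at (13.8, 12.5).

G

The point has x = 13.8 and y = 12.5.
Only G satisfies 10.3 ≤ x ≤ 23.3 and 0.0 ≤ y ≤ 19.1.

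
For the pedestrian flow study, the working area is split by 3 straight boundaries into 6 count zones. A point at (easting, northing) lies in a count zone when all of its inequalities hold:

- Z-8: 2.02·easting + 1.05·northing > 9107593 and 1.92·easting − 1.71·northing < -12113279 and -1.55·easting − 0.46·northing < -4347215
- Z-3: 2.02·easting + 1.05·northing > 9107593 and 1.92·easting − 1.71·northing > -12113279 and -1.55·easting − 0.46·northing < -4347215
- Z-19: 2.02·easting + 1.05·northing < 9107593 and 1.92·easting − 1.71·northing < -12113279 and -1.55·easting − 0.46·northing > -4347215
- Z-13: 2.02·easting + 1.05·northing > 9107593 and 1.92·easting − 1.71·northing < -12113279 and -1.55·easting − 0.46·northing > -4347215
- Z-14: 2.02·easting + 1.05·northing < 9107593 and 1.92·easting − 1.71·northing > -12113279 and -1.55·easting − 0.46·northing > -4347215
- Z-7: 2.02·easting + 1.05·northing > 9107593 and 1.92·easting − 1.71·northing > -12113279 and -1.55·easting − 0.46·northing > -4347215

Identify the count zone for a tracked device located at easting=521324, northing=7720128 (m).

2.02·521324 + 1.05·7720128 = 9159208.880, which is > 9107593
1.92·521324 − 1.71·7720128 = -12200476.800, which is < -12113279
-1.55·521324 − 0.46·7720128 = -4359311.080, which is < -4347215
This sign pattern matches Z-8.

Z-8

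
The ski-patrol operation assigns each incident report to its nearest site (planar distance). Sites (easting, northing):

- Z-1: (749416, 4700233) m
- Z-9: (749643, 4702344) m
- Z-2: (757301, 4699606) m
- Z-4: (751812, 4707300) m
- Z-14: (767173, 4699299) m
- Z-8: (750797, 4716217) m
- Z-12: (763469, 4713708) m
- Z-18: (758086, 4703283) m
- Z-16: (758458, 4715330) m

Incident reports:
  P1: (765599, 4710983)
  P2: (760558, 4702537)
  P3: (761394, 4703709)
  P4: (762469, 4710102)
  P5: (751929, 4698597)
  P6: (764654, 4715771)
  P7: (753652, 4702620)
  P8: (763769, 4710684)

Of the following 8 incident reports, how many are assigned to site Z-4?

P1 → Z-12
P2 → Z-18
P3 → Z-18
P4 → Z-12
P5 → Z-1
P6 → Z-12
P7 → Z-9
P8 → Z-12
0 of the 8 go to Z-4.

0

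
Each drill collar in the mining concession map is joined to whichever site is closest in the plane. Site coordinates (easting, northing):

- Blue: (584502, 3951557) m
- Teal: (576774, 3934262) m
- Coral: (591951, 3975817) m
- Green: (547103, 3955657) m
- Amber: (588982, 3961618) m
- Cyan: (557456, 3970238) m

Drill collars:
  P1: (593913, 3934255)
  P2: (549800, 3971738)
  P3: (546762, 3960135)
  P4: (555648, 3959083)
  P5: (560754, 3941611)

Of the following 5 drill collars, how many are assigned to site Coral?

P1 → Teal
P2 → Cyan
P3 → Green
P4 → Green
P5 → Teal
0 of the 5 go to Coral.

0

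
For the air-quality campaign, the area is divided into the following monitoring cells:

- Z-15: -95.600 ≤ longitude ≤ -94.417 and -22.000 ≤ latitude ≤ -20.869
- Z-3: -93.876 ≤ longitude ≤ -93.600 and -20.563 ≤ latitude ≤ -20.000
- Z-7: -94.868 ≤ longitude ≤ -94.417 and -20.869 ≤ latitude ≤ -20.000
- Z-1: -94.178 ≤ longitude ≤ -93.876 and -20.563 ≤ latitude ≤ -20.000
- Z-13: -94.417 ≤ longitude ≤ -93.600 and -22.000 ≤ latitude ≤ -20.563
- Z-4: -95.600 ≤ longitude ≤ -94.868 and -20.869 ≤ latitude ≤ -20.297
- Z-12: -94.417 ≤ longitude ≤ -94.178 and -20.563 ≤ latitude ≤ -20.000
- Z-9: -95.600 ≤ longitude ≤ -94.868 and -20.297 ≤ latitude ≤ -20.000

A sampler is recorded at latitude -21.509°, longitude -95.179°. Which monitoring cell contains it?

Z-15

The point has longitude = -95.179 and latitude = -21.509.
Only Z-15 satisfies -95.600 ≤ longitude ≤ -94.417 and -22.000 ≤ latitude ≤ -20.869.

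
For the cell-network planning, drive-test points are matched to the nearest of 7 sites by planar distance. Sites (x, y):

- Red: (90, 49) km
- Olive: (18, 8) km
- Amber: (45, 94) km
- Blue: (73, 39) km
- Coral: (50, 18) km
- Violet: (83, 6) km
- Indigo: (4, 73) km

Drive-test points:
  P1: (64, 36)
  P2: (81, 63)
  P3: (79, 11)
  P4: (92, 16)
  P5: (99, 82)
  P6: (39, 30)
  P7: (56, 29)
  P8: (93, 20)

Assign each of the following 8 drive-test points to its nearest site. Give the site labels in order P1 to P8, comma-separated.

P1 → Blue (d²=90.00)
P2 → Red (d²=277.00)
P3 → Violet (d²=41.00)
P4 → Violet (d²=181.00)
P5 → Red (d²=1170.00)
P6 → Coral (d²=265.00)
P7 → Coral (d²=157.00)
P8 → Violet (d²=296.00)

Blue, Red, Violet, Violet, Red, Coral, Coral, Violet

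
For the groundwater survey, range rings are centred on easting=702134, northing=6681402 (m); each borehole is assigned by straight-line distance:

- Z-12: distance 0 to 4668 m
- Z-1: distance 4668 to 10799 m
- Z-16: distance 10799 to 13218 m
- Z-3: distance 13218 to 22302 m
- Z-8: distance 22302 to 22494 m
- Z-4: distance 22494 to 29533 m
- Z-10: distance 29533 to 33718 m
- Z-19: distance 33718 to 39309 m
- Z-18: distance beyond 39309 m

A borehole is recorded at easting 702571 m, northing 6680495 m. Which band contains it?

Z-12

Distance = √((702571−702134)² + (6680495−6681402)²) = √(190969.000 + 822649.000) = 1006.786 m.
0 ≤ 1006.786 < 4668 → Z-12.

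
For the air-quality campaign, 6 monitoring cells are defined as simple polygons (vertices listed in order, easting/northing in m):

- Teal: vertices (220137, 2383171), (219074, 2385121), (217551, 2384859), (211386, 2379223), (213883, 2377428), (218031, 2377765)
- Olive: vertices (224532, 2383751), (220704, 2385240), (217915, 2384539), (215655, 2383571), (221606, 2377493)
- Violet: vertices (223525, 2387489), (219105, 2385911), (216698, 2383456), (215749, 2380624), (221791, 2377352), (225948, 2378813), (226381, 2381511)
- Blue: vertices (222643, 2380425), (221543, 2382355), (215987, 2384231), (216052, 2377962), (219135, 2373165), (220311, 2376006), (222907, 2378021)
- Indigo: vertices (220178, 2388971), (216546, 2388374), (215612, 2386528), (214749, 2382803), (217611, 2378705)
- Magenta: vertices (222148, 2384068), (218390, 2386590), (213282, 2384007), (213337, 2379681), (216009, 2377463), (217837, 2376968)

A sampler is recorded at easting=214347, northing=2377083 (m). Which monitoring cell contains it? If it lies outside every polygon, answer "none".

none

Cast a ray rightward from (214347, 2377083). For each polygon, the edges (by vertex number in listed order) whose endpoints lie on opposite sides of northing = 2377083, where each meets that height, and whether that is right or left of the point:
Teal: no edge straddles that height → 0 crossings.
Olive: no edge straddles that height → 0 crossings.
Violet: no edge straddles that height → 0 crossings.
Blue: 4–5 at easting≈216616.9 (right), 6–7 at easting≈221698.5 (right) → 2 crossings.
Indigo: no edge straddles that height → 0 crossings.
Magenta: 5–6 at easting≈217412.3 (right), 6–1 at easting≈217906.8 (right) → 2 crossings.
All counts are even, so the point lies outside every listed polygon.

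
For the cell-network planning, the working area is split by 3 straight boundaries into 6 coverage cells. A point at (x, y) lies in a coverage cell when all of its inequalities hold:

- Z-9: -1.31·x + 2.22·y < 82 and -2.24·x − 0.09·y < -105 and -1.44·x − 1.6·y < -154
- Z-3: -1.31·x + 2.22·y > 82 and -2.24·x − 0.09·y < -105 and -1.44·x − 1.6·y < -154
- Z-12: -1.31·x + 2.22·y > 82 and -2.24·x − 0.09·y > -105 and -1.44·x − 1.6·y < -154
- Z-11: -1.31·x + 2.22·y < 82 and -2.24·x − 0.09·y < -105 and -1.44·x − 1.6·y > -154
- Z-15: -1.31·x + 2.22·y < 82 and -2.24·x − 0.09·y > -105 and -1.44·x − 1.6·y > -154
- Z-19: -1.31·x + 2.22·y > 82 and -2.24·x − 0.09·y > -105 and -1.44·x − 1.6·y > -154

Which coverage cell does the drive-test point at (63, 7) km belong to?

Z-11

-1.31·63 + 2.22·7 = -66.990, which is < 82
-2.24·63 − 0.09·7 = -141.750, which is < -105
-1.44·63 − 1.6·7 = -101.920, which is > -154
This sign pattern matches Z-11.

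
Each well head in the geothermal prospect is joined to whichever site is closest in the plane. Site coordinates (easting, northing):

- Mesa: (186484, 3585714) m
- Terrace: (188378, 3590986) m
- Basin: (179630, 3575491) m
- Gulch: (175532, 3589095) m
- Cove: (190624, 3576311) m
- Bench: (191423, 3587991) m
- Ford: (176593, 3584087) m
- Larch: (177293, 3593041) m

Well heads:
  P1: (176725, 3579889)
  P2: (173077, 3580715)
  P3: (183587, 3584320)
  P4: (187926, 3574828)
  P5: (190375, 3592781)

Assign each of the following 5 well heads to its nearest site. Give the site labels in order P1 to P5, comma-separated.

P1 → Ford (d²=17640628.00)
P2 → Ford (d²=23732640.00)
P3 → Mesa (d²=10335845.00)
P4 → Cove (d²=9478493.00)
P5 → Terrace (d²=7210034.00)

Ford, Ford, Mesa, Cove, Terrace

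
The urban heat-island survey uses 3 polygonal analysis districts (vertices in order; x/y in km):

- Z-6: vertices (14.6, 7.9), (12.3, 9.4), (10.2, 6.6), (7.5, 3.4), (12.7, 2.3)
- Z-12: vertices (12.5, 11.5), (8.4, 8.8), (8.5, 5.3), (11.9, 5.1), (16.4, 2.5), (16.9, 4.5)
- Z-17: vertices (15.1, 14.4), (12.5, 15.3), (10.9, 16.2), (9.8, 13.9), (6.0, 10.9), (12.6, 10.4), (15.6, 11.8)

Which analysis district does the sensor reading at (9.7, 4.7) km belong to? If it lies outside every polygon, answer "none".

Cast a ray rightward from (9.7, 4.7). For each polygon, the edges (by vertex number in listed order) whose endpoints lie on opposite sides of y = 4.7, where each meets that height, and whether that is right or left of the point:
Z-6: 3–4 at x≈8.60 (left), 5–1 at x≈13.51 (right) → 1 crossing.
Z-12: 4–5 at x≈12.59 (right), 6–1 at x≈16.77 (right) → 2 crossings.
Z-17: no edge straddles that height → 0 crossings.
Only Z-6 has an odd count, so the point is inside Z-6.

Z-6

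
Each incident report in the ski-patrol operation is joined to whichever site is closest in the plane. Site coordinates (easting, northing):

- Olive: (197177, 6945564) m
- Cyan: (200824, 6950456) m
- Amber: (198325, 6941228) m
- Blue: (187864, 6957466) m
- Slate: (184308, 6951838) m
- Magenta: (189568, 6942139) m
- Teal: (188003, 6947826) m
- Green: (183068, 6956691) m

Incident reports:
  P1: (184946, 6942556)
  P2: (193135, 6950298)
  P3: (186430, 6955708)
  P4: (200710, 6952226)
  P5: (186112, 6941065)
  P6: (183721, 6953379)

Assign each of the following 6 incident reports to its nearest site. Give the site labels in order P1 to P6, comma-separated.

Magenta, Teal, Blue, Cyan, Magenta, Slate

P1 → Magenta (d²=21536773.00)
P2 → Teal (d²=32448208.00)
P3 → Blue (d²=5146920.00)
P4 → Cyan (d²=3145896.00)
P5 → Magenta (d²=13097412.00)
P6 → Slate (d²=2719250.00)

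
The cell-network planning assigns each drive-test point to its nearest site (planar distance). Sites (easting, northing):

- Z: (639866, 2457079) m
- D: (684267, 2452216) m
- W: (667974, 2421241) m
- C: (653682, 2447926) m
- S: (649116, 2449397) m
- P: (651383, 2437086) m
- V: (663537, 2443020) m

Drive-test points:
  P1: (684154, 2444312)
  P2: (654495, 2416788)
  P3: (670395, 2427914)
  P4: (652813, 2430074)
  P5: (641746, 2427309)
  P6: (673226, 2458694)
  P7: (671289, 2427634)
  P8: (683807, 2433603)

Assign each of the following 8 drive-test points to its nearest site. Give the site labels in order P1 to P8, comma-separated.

D, W, W, P, P, D, W, D

P1 → D (d²=62485985.00)
P2 → W (d²=201512650.00)
P3 → W (d²=50390170.00)
P4 → P (d²=51213044.00)
P5 → P (d²=188461498.00)
P6 → D (d²=163868165.00)
P7 → W (d²=51859674.00)
P8 → D (d²=346655369.00)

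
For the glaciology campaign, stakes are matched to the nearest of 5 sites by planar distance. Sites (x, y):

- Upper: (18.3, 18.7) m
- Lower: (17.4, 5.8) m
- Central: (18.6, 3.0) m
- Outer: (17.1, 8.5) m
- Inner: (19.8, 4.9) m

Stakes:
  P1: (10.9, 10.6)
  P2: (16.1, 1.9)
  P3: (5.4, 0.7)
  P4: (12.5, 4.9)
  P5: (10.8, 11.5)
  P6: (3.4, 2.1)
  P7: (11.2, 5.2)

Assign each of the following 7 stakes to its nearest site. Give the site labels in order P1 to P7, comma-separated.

P1 → Outer (d²=42.85)
P2 → Central (d²=7.46)
P3 → Lower (d²=170.01)
P4 → Lower (d²=24.82)
P5 → Outer (d²=48.69)
P6 → Lower (d²=209.69)
P7 → Lower (d²=38.80)

Outer, Central, Lower, Lower, Outer, Lower, Lower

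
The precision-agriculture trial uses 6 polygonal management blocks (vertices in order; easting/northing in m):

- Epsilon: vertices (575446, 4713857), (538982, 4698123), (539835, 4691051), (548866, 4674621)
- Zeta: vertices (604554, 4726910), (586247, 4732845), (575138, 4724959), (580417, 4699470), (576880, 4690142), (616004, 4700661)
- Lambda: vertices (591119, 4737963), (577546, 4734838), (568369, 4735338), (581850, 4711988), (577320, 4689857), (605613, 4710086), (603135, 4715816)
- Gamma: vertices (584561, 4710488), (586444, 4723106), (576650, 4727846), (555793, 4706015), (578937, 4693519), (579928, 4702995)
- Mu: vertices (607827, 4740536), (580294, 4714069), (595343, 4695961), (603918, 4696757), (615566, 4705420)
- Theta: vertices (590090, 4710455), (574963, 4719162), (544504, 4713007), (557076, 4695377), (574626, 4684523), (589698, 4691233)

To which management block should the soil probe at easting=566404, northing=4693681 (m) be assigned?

Cast a ray rightward from (566404, 4693681). For each polygon, the edges (by vertex number in listed order) whose endpoints lie on opposite sides of northing = 4693681, where each meets that height, and whether that is right or left of the point:
Epsilon: 2–3 at easting≈539517.8 (left), 4–1 at easting≈561778.0 (left) → 0 crossings.
Zeta: 4–5 at easting≈578221.9 (right), 5–6 at easting≈590042.8 (right) → 2 crossings.
Lambda: 4–5 at easting≈578102.7 (right), 5–6 at easting≈582668.4 (right) → 2 crossings.
Gamma: 4–5 at easting≈578637.0 (right), 5–6 at easting≈578953.9 (right) → 2 crossings.
Mu: no edge straddles that height → 0 crossings.
Theta: 4–5 at easting≈559818.3 (left), 6–1 at easting≈589747.9 (right) → 1 crossing.
Only Theta has an odd count, so the point is inside Theta.

Theta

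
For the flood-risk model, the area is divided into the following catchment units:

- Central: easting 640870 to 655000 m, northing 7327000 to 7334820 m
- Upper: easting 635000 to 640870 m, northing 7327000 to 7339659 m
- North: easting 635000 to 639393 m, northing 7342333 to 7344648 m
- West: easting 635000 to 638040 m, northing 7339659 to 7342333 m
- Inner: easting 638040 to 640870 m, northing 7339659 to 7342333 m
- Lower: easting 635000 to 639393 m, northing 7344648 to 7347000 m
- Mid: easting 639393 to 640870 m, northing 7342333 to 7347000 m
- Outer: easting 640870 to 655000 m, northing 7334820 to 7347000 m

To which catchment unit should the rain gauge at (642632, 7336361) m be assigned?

The point has easting = 642632 and northing = 7336361.
Only Outer satisfies 640870 ≤ easting ≤ 655000 and 7334820 ≤ northing ≤ 7347000.

Outer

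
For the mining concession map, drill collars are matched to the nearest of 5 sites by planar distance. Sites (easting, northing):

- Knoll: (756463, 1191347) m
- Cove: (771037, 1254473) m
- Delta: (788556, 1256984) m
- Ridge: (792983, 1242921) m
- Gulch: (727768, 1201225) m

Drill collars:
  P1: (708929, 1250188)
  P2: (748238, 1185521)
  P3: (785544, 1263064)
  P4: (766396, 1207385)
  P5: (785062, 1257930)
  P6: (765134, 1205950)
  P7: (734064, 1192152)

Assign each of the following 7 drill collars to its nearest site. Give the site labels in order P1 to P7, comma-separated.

P1 → Gulch (d²=2752283290.00)
P2 → Knoll (d²=101592901.00)
P3 → Delta (d²=46038544.00)
P4 → Knoll (d²=355881933.00)
P5 → Delta (d²=13102952.00)
P6 → Knoll (d²=288433850.00)
P7 → Gulch (d²=121958945.00)

Gulch, Knoll, Delta, Knoll, Delta, Knoll, Gulch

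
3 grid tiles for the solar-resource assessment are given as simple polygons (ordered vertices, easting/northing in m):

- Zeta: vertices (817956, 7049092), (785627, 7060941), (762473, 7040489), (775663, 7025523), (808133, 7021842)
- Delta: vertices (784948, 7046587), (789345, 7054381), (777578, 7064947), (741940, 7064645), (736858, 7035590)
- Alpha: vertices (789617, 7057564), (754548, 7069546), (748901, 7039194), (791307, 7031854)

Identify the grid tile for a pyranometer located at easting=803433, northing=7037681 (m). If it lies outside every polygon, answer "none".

Cast a ray rightward from (803433, 7037681). For each polygon, the edges (by vertex number in listed order) whose endpoints lie on opposite sides of northing = 7037681, where each meets that height, and whether that is right or left of the point:
Zeta: 3–4 at easting≈764947.8 (left), 5–1 at easting≈813842.6 (right) → 1 crossing.
Delta: 4–5 at easting≈737223.7 (left), 5–1 at easting≈746002.0 (left) → 0 crossings.
Alpha: 3–4 at easting≈757642.2 (left), 4–1 at easting≈790924.0 (left) → 0 crossings.
Only Zeta has an odd count, so the point is inside Zeta.

Zeta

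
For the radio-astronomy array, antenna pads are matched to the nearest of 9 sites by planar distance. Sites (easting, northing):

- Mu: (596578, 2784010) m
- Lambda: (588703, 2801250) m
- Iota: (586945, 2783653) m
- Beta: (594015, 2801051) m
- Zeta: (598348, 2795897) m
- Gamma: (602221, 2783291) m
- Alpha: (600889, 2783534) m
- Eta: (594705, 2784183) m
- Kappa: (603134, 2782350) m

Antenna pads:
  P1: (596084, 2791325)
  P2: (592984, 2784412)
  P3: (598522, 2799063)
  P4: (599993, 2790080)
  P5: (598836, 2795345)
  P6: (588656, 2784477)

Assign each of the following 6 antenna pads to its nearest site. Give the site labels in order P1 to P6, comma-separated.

P1 → Zeta (d²=26028880.00)
P2 → Eta (d²=3014282.00)
P3 → Zeta (d²=10053832.00)
P4 → Zeta (d²=36543514.00)
P5 → Zeta (d²=542848.00)
P6 → Iota (d²=3606497.00)

Zeta, Eta, Zeta, Zeta, Zeta, Iota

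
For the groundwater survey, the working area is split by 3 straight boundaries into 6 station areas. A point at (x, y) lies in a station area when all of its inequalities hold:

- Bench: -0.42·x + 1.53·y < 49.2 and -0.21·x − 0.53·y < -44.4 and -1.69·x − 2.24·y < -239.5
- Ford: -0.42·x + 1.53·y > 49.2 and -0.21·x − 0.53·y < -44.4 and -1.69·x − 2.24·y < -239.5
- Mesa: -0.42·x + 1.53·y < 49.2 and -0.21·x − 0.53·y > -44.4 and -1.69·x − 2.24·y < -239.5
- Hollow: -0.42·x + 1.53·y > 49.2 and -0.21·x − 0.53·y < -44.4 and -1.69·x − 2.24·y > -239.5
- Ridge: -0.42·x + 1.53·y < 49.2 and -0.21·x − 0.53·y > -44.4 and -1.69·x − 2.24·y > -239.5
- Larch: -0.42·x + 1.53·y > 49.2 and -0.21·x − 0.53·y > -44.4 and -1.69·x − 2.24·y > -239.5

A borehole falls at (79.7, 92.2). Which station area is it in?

Ford

-0.42·79.7 + 1.53·92.2 = 107.592, which is > 49.2
-0.21·79.7 − 0.53·92.2 = -65.603, which is < -44.4
-1.69·79.7 − 2.24·92.2 = -341.221, which is < -239.5
This sign pattern matches Ford.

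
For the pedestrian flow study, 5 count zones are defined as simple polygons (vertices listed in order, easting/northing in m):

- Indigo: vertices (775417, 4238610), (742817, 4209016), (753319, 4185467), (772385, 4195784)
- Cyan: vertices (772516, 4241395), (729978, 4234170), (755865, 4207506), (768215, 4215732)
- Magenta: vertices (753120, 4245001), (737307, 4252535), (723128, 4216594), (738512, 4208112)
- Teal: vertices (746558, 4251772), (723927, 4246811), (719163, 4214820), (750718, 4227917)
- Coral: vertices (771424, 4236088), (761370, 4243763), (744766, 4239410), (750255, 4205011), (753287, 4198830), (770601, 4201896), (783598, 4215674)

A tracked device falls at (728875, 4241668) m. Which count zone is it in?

Cast a ray rightward from (728875, 4241668). For each polygon, the edges (by vertex number in listed order) whose endpoints lie on opposite sides of northing = 4241668, where each meets that height, and whether that is right or left of the point:
Indigo: no edge straddles that height → 0 crossings.
Cyan: no edge straddles that height → 0 crossings.
Magenta: 2–3 at easting≈733019.9 (right), 4–1 at easting≈751800.1 (right) → 2 crossings.
Teal: 2–3 at easting≈723161.1 (left), 4–1 at easting≈748320.0 (right) → 1 crossing.
Coral: 1–2 at easting≈764114.4 (right), 2–3 at easting≈753378.9 (right) → 2 crossings.
Only Teal has an odd count, so the point is inside Teal.

Teal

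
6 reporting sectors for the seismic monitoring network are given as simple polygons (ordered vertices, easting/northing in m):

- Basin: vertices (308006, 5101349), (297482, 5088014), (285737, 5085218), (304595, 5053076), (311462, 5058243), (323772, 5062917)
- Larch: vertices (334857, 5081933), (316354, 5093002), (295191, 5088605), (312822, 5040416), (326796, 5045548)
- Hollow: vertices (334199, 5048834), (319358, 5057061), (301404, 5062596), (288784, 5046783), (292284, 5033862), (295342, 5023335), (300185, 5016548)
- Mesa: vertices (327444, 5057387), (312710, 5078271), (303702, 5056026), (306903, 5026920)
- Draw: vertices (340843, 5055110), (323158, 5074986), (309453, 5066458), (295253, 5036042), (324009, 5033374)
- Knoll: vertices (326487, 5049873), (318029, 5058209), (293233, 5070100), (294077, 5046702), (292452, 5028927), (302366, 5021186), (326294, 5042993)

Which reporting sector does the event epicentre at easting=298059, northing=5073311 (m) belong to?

Cast a ray rightward from (298059, 5073311). For each polygon, the edges (by vertex number in listed order) whose endpoints lie on opposite sides of northing = 5073311, where each meets that height, and whether that is right or left of the point:
Basin: 3–4 at easting≈292722.9 (left), 6–1 at easting≈319508.1 (right) → 1 crossing.
Larch: 3–4 at easting≈300786.6 (right), 5–1 at easting≈332946.8 (right) → 2 crossings.
Hollow: no edge straddles that height → 0 crossings.
Mesa: 1–2 at easting≈316209.4 (right), 2–3 at easting≈310701.5 (right) → 2 crossings.
Draw: 1–2 at easting≈324648.4 (right), 2–3 at easting≈320466.2 (right) → 2 crossings.
Knoll: no edge straddles that height → 0 crossings.
Only Basin has an odd count, so the point is inside Basin.

Basin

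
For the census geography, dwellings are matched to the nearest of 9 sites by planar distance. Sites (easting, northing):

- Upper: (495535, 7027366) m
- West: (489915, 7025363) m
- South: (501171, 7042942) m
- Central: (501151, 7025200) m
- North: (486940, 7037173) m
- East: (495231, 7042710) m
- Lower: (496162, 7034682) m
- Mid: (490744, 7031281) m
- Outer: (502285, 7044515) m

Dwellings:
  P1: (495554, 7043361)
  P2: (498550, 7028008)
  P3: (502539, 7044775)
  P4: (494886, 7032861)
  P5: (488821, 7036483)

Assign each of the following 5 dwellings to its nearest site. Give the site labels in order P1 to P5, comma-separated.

East, Upper, Outer, Lower, North

P1 → East (d²=528130.00)
P2 → Upper (d²=9502389.00)
P3 → Outer (d²=132116.00)
P4 → Lower (d²=4944217.00)
P5 → North (d²=4014261.00)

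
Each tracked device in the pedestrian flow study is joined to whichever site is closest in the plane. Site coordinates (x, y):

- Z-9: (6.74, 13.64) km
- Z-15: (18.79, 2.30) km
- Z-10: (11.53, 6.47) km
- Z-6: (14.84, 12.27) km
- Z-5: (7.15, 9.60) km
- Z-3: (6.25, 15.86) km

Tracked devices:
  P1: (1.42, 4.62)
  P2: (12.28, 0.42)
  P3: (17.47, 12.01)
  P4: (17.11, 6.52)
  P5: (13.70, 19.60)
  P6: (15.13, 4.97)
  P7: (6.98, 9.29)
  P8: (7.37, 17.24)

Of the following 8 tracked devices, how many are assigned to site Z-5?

P1 → Z-5
P2 → Z-10
P3 → Z-6
P4 → Z-15
P5 → Z-6
P6 → Z-10
P7 → Z-5
P8 → Z-3
2 of the 8 go to Z-5.

2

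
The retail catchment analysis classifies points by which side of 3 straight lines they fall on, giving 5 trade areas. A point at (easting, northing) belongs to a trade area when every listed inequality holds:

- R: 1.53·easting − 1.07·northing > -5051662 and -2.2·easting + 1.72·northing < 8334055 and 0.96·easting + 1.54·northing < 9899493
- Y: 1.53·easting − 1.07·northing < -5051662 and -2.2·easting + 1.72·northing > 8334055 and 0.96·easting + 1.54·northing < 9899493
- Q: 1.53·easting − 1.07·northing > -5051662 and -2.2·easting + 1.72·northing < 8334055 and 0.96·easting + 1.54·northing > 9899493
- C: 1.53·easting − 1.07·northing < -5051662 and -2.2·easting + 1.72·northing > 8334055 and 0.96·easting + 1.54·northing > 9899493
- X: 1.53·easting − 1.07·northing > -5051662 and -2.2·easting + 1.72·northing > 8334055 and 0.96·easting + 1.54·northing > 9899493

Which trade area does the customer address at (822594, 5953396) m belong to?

1.53·822594 − 1.07·5953396 = -5111564.900, which is < -5051662
-2.2·822594 + 1.72·5953396 = 8430134.320, which is > 8334055
0.96·822594 + 1.54·5953396 = 9957920.080, which is > 9899493
This sign pattern matches C.

C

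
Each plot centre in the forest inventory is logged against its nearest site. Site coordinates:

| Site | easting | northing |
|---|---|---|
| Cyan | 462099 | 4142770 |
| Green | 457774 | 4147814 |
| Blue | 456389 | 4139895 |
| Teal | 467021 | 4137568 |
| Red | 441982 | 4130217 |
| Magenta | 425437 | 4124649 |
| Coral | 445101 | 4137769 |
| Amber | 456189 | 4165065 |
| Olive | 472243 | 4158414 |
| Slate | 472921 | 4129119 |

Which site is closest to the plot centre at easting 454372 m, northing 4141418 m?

Blue

Squared distances to each site:
Cyan: 61534433.000; Green: 52482420.000; Blue: 6387818.000; Teal: 174819701.000; Red: 278974501.000; Magenta: 1118433586.000; Coral: 99266642.000; Amber: 562482098.000; Olive: 608236657.000; Slate: 495330802.000.
Minimum at Blue.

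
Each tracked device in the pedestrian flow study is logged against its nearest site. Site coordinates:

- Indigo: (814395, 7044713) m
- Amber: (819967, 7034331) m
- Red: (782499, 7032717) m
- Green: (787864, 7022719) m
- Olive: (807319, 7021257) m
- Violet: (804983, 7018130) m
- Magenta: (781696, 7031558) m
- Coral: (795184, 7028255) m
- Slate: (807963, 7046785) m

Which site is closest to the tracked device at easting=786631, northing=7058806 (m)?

Slate

Squared distances to each site:
Indigo: 969452345.000; Amber: 1710314521.000; Red: 697709345.000; Green: 1303791858.000; Olive: 1837920745.000; Violet: 1991332880.000; Magenta: 766807729.000; Coral: 1006517410.000; Slate: 599558665.000.
Minimum at Slate.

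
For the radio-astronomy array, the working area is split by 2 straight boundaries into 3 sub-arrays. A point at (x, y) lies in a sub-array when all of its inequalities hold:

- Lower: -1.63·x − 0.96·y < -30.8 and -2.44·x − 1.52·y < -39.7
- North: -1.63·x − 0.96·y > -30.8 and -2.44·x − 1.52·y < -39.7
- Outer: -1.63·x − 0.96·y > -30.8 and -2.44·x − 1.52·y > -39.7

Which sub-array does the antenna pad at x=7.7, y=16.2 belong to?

-1.63·7.7 − 0.96·16.2 = -28.103, which is > -30.8
-2.44·7.7 − 1.52·16.2 = -43.412, which is < -39.7
This sign pattern matches North.

North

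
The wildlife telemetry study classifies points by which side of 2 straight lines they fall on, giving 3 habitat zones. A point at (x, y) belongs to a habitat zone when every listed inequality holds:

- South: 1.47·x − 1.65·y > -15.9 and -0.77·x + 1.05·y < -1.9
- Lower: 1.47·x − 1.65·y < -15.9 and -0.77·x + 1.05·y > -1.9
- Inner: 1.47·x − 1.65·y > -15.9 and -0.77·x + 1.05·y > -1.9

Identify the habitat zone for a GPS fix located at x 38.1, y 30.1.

1.47·38.1 − 1.65·30.1 = 6.342, which is > -15.9
-0.77·38.1 + 1.05·30.1 = 2.268, which is > -1.9
This sign pattern matches Inner.

Inner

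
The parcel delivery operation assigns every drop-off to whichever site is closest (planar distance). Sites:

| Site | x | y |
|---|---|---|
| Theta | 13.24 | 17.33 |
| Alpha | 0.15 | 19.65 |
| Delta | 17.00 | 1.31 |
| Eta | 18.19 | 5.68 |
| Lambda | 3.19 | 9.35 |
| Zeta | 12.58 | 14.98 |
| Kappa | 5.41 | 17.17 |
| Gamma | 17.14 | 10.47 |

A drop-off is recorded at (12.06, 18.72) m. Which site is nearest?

Squared distances to each site:
Theta: 3.325; Alpha: 142.713; Delta: 327.512; Eta: 207.618; Lambda: 166.474; Zeta: 14.258; Kappa: 46.625; Gamma: 93.869.
Minimum at Theta.

Theta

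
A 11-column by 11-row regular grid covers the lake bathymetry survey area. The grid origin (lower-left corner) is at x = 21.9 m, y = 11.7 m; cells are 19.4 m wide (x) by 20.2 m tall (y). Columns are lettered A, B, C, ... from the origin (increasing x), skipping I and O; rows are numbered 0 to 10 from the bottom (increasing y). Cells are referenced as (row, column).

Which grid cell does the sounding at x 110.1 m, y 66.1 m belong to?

(2, E)

Column index: ⌊(110.1 − 21.9) / 19.4⌋ = ⌊4.546⌋ = 4 → column E
Row offset from origin: ⌊(66.1 − 11.7) / 20.2⌋ = ⌊2.693⌋ = 2 → row 2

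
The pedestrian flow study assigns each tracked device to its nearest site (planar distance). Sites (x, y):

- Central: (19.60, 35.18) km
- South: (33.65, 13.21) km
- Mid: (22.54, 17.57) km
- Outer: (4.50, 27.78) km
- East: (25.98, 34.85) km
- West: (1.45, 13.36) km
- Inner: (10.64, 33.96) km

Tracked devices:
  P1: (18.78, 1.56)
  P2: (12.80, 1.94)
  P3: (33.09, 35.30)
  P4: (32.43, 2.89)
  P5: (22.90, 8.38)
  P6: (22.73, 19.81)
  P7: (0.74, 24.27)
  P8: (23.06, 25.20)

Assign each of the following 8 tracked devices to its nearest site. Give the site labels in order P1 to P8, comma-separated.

P1 → Mid (d²=270.46)
P2 → West (d²=259.24)
P3 → East (d²=50.75)
P4 → South (d²=107.99)
P5 → Mid (d²=84.59)
P6 → Mid (d²=5.05)
P7 → Outer (d²=26.46)
P8 → Mid (d²=58.49)

Mid, West, East, South, Mid, Mid, Outer, Mid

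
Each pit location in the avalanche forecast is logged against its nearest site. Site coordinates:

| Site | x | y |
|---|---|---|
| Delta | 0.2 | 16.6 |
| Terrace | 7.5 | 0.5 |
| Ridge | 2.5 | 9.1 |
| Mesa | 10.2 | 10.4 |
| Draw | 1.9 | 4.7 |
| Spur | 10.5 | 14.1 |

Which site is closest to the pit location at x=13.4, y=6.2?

Squared distances to each site:
Delta: 282.400; Terrace: 67.300; Ridge: 127.220; Mesa: 27.880; Draw: 134.500; Spur: 70.820.
Minimum at Mesa.

Mesa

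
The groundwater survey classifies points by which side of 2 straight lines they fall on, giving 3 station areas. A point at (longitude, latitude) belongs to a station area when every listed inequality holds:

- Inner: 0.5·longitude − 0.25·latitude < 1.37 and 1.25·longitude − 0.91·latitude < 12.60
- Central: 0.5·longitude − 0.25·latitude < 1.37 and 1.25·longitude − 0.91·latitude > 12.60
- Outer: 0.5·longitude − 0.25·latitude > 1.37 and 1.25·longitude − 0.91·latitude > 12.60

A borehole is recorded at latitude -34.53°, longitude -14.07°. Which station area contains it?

Outer

0.5·-14.07 − 0.25·-34.53 = 1.598, which is > 1.37
1.25·-14.07 − 0.91·-34.53 = 13.835, which is > 12.60
This sign pattern matches Outer.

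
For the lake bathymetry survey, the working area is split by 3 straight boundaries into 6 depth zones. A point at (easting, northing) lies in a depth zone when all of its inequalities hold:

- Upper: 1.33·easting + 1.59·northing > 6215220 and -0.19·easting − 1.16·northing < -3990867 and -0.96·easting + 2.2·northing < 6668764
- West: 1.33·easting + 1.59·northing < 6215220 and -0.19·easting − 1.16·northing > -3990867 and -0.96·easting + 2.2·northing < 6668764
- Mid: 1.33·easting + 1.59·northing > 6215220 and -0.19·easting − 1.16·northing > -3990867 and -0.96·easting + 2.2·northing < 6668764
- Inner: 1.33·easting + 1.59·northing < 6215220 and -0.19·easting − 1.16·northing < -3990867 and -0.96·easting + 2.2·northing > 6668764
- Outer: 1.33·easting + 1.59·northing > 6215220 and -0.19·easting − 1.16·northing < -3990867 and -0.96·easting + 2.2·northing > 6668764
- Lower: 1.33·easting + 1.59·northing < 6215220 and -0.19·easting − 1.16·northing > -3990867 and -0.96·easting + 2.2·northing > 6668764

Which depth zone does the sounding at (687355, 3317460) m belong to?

1.33·687355 + 1.59·3317460 = 6188943.550, which is < 6215220
-0.19·687355 − 1.16·3317460 = -3978851.050, which is > -3990867
-0.96·687355 + 2.2·3317460 = 6638551.200, which is < 6668764
This sign pattern matches West.

West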